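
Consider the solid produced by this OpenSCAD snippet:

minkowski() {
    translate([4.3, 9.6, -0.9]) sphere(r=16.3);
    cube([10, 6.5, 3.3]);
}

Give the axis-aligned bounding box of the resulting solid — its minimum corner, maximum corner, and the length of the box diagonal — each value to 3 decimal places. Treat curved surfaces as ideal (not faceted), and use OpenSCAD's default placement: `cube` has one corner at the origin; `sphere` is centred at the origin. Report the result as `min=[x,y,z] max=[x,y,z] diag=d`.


A = translate([4.3, 9.6, -0.9]) sphere(r=16.3) → bbox [-12,-6.7,-17.2] .. [20.6,25.9,15.4]
B = cube([10, 6.5, 3.3]) → bbox [0,0,0] .. [10,6.5,3.3]
lo = A.lo+B.lo = [-12+0, -6.7+0, -17.2+0] = [-12.000,-6.700,-17.200]
hi = A.hi+B.hi = [20.6+10, 25.9+6.5, 15.4+3.3] = [30.600,32.400,18.700]
diag = √(42.6²+39.1²+35.9²) = √4632.38 = 68.062

min=[-12.000,-6.700,-17.200] max=[30.600,32.400,18.700] diag=68.062


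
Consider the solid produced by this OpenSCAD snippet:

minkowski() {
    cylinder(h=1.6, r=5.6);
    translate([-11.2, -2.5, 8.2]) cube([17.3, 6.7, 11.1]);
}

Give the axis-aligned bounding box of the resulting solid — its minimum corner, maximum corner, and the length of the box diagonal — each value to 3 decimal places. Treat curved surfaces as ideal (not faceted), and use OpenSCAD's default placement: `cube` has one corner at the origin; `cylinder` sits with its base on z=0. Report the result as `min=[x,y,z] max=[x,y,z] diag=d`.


min=[-16.800,-8.100,8.200] max=[11.700,9.800,20.900] diag=35.972

A = translate([-11.2, -2.5, 8.2]) cube([17.3, 6.7, 11.1]) → bbox [-11.2,-2.5,8.2] .. [6.1,4.2,19.3]
B = cylinder(h=1.6, r=5.6) → bbox [-5.6,-5.6,0] .. [5.6,5.6,1.6]
lo = A.lo+B.lo = [-11.2-5.6, -2.5-5.6, 8.2+0] = [-16.800,-8.100,8.200]
hi = A.hi+B.hi = [6.1+5.6, 4.2+5.6, 19.3+1.6] = [11.700,9.800,20.900]
diag = √(28.5²+17.9²+12.7²) = √1293.95 = 35.972


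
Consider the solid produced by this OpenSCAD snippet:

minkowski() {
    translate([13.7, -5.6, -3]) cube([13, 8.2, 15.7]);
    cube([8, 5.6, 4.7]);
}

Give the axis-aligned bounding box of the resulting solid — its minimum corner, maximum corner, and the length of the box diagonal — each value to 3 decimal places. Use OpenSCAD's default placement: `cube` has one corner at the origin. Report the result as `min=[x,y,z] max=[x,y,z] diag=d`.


min=[13.700,-5.600,-3.000] max=[34.700,8.200,17.400] diag=32.367

A = translate([13.7, -5.6, -3]) cube([13, 8.2, 15.7]) → bbox [13.7,-5.6,-3] .. [26.7,2.6,12.7]
B = cube([8, 5.6, 4.7]) → bbox [0,0,0] .. [8,5.6,4.7]
lo = A.lo+B.lo = [13.7+0, -5.6+0, -3+0] = [13.700,-5.600,-3.000]
hi = A.hi+B.hi = [26.7+8, 2.6+5.6, 12.7+4.7] = [34.700,8.200,17.400]
diag = √(21²+13.8²+20.4²) = √1047.6 = 32.367


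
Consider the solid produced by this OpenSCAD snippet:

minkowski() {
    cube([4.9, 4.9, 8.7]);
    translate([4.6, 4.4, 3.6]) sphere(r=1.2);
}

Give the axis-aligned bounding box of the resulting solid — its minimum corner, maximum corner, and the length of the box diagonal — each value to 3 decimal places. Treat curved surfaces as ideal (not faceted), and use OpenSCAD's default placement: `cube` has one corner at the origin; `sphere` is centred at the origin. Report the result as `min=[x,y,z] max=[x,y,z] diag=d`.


A = translate([4.6, 4.4, 3.6]) sphere(r=1.2) → bbox [3.4,3.2,2.4] .. [5.8,5.6,4.8]
B = cube([4.9, 4.9, 8.7]) → bbox [0,0,0] .. [4.9,4.9,8.7]
lo = A.lo+B.lo = [3.4+0, 3.2+0, 2.4+0] = [3.400,3.200,2.400]
hi = A.hi+B.hi = [5.8+4.9, 5.6+4.9, 4.8+8.7] = [10.700,10.500,13.500]
diag = √(7.3²+7.3²+11.1²) = √229.79 = 15.159

min=[3.400,3.200,2.400] max=[10.700,10.500,13.500] diag=15.159


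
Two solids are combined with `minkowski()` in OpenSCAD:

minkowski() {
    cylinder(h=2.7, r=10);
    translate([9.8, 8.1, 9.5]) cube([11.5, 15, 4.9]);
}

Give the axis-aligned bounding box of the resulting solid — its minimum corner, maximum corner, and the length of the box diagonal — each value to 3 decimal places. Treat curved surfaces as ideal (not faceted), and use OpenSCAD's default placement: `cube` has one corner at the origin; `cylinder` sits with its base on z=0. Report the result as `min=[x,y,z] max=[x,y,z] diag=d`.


min=[-0.200,-1.900,9.500] max=[31.300,33.100,17.100] diag=47.697

A = translate([9.8, 8.1, 9.5]) cube([11.5, 15, 4.9]) → bbox [9.8,8.1,9.5] .. [21.3,23.1,14.4]
B = cylinder(h=2.7, r=10) → bbox [-10,-10,0] .. [10,10,2.7]
lo = A.lo+B.lo = [9.8-10, 8.1-10, 9.5+0] = [-0.200,-1.900,9.500]
hi = A.hi+B.hi = [21.3+10, 23.1+10, 14.4+2.7] = [31.300,33.100,17.100]
diag = √(31.5²+35²+7.6²) = √2275.01 = 47.697


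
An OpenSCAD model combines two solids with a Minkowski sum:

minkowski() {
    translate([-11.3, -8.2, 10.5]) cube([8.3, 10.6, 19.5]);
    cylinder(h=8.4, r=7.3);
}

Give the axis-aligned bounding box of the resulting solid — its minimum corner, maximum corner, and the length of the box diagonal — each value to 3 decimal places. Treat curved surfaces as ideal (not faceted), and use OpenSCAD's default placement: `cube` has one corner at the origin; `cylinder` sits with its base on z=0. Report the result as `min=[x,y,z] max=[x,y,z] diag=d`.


min=[-18.600,-15.500,10.500] max=[4.300,9.700,38.400] diag=44.021

A = translate([-11.3, -8.2, 10.5]) cube([8.3, 10.6, 19.5]) → bbox [-11.3,-8.2,10.5] .. [-3,2.4,30]
B = cylinder(h=8.4, r=7.3) → bbox [-7.3,-7.3,0] .. [7.3,7.3,8.4]
lo = A.lo+B.lo = [-11.3-7.3, -8.2-7.3, 10.5+0] = [-18.600,-15.500,10.500]
hi = A.hi+B.hi = [-3+7.3, 2.4+7.3, 30+8.4] = [4.300,9.700,38.400]
diag = √(22.9²+25.2²+27.9²) = √1937.86 = 44.021


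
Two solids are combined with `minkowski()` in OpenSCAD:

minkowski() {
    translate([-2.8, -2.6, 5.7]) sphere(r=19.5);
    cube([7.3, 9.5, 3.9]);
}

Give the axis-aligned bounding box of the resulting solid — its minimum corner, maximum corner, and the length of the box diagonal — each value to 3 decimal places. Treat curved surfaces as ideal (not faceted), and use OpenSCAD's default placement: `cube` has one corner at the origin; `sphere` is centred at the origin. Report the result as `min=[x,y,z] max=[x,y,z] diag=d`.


A = translate([-2.8, -2.6, 5.7]) sphere(r=19.5) → bbox [-22.3,-22.1,-13.8] .. [16.7,16.9,25.2]
B = cube([7.3, 9.5, 3.9]) → bbox [0,0,0] .. [7.3,9.5,3.9]
lo = A.lo+B.lo = [-22.3+0, -22.1+0, -13.8+0] = [-22.300,-22.100,-13.800]
hi = A.hi+B.hi = [16.7+7.3, 16.9+9.5, 25.2+3.9] = [24.000,26.400,29.100]
diag = √(46.3²+48.5²+42.9²) = √6336.35 = 79.601

min=[-22.300,-22.100,-13.800] max=[24.000,26.400,29.100] diag=79.601


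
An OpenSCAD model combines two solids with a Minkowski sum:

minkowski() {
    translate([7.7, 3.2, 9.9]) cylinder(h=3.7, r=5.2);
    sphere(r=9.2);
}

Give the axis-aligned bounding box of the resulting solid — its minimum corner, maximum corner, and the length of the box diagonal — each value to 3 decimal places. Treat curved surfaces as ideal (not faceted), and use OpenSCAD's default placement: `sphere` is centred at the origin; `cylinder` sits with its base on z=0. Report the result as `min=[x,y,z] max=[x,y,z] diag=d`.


min=[-6.700,-11.200,0.700] max=[22.100,17.600,22.800] diag=46.339

A = translate([7.7, 3.2, 9.9]) cylinder(h=3.7, r=5.2) → bbox [2.5,-2,9.9] .. [12.9,8.4,13.6]
B = sphere(r=9.2) → bbox [-9.2,-9.2,-9.2] .. [9.2,9.2,9.2]
lo = A.lo+B.lo = [2.5-9.2, -2-9.2, 9.9-9.2] = [-6.700,-11.200,0.700]
hi = A.hi+B.hi = [12.9+9.2, 8.4+9.2, 13.6+9.2] = [22.100,17.600,22.800]
diag = √(28.8²+28.8²+22.1²) = √2147.29 = 46.339


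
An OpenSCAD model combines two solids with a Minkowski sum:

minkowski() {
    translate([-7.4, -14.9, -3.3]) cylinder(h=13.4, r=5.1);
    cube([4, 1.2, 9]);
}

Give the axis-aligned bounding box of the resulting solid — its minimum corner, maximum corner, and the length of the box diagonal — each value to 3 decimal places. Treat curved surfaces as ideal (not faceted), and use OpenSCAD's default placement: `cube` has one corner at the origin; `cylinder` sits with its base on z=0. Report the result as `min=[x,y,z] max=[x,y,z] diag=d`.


min=[-12.500,-20.000,-3.300] max=[1.700,-8.600,19.100] diag=28.868

A = translate([-7.4, -14.9, -3.3]) cylinder(h=13.4, r=5.1) → bbox [-12.5,-20,-3.3] .. [-2.3,-9.8,10.1]
B = cube([4, 1.2, 9]) → bbox [0,0,0] .. [4,1.2,9]
lo = A.lo+B.lo = [-12.5+0, -20+0, -3.3+0] = [-12.500,-20.000,-3.300]
hi = A.hi+B.hi = [-2.3+4, -9.8+1.2, 10.1+9] = [1.700,-8.600,19.100]
diag = √(14.2²+11.4²+22.4²) = √833.36 = 28.868


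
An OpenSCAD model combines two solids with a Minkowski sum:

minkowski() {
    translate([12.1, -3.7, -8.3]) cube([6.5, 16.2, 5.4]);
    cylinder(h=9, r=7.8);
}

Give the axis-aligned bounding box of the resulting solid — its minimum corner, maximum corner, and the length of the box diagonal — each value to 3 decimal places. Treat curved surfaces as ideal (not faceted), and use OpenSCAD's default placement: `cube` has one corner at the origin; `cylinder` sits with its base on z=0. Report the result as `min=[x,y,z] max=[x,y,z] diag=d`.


min=[4.300,-11.500,-8.300] max=[26.400,20.300,6.100] diag=41.316

A = translate([12.1, -3.7, -8.3]) cube([6.5, 16.2, 5.4]) → bbox [12.1,-3.7,-8.3] .. [18.6,12.5,-2.9]
B = cylinder(h=9, r=7.8) → bbox [-7.8,-7.8,0] .. [7.8,7.8,9]
lo = A.lo+B.lo = [12.1-7.8, -3.7-7.8, -8.3+0] = [4.300,-11.500,-8.300]
hi = A.hi+B.hi = [18.6+7.8, 12.5+7.8, -2.9+9] = [26.400,20.300,6.100]
diag = √(22.1²+31.8²+14.4²) = √1707.01 = 41.316


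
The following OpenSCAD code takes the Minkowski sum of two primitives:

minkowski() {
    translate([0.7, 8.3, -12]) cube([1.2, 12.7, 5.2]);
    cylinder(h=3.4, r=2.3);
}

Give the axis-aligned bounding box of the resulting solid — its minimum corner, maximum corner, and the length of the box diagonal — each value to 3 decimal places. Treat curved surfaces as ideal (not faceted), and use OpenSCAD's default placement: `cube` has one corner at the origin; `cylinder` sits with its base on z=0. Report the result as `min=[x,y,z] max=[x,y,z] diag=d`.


A = translate([0.7, 8.3, -12]) cube([1.2, 12.7, 5.2]) → bbox [0.7,8.3,-12] .. [1.9,21,-6.8]
B = cylinder(h=3.4, r=2.3) → bbox [-2.3,-2.3,0] .. [2.3,2.3,3.4]
lo = A.lo+B.lo = [0.7-2.3, 8.3-2.3, -12+0] = [-1.600,6.000,-12.000]
hi = A.hi+B.hi = [1.9+2.3, 21+2.3, -6.8+3.4] = [4.200,23.300,-3.400]
diag = √(5.8²+17.3²+8.6²) = √406.89 = 20.172

min=[-1.600,6.000,-12.000] max=[4.200,23.300,-3.400] diag=20.172


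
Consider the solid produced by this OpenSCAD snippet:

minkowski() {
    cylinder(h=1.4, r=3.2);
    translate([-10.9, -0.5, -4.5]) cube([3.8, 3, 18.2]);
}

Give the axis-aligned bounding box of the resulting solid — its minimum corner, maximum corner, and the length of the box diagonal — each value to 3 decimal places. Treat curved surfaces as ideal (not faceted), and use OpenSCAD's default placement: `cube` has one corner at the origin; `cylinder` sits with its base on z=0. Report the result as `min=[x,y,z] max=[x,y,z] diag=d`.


A = translate([-10.9, -0.5, -4.5]) cube([3.8, 3, 18.2]) → bbox [-10.9,-0.5,-4.5] .. [-7.1,2.5,13.7]
B = cylinder(h=1.4, r=3.2) → bbox [-3.2,-3.2,0] .. [3.2,3.2,1.4]
lo = A.lo+B.lo = [-10.9-3.2, -0.5-3.2, -4.5+0] = [-14.100,-3.700,-4.500]
hi = A.hi+B.hi = [-7.1+3.2, 2.5+3.2, 13.7+1.4] = [-3.900,5.700,15.100]
diag = √(10.2²+9.4²+19.6²) = √576.56 = 24.012

min=[-14.100,-3.700,-4.500] max=[-3.900,5.700,15.100] diag=24.012


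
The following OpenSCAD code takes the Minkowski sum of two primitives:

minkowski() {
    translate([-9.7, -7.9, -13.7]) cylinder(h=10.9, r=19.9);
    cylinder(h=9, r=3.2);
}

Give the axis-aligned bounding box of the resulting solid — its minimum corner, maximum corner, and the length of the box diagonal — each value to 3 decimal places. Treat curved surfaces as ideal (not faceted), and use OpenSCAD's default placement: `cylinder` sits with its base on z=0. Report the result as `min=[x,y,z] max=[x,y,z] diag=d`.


min=[-32.800,-31.000,-13.700] max=[13.400,15.200,6.200] diag=68.300

A = translate([-9.7, -7.9, -13.7]) cylinder(h=10.9, r=19.9) → bbox [-29.6,-27.8,-13.7] .. [10.2,12,-2.8]
B = cylinder(h=9, r=3.2) → bbox [-3.2,-3.2,0] .. [3.2,3.2,9]
lo = A.lo+B.lo = [-29.6-3.2, -27.8-3.2, -13.7+0] = [-32.800,-31.000,-13.700]
hi = A.hi+B.hi = [10.2+3.2, 12+3.2, -2.8+9] = [13.400,15.200,6.200]
diag = √(46.2²+46.2²+19.9²) = √4664.89 = 68.300


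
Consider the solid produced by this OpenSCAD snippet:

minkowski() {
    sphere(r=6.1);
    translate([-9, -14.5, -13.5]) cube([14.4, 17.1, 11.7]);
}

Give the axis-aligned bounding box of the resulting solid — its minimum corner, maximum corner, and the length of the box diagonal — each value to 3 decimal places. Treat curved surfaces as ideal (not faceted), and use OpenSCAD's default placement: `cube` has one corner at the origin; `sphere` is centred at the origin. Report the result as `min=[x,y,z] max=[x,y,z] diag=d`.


min=[-15.100,-20.600,-19.600] max=[11.500,8.700,4.300] diag=46.231

A = translate([-9, -14.5, -13.5]) cube([14.4, 17.1, 11.7]) → bbox [-9,-14.5,-13.5] .. [5.4,2.6,-1.8]
B = sphere(r=6.1) → bbox [-6.1,-6.1,-6.1] .. [6.1,6.1,6.1]
lo = A.lo+B.lo = [-9-6.1, -14.5-6.1, -13.5-6.1] = [-15.100,-20.600,-19.600]
hi = A.hi+B.hi = [5.4+6.1, 2.6+6.1, -1.8+6.1] = [11.500,8.700,4.300]
diag = √(26.6²+29.3²+23.9²) = √2137.26 = 46.231


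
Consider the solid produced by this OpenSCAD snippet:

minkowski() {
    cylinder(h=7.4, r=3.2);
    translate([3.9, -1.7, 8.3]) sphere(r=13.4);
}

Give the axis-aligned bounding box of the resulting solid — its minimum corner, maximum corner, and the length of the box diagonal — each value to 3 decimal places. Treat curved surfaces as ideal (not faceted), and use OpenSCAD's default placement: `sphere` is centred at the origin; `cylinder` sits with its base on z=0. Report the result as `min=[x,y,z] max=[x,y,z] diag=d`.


A = translate([3.9, -1.7, 8.3]) sphere(r=13.4) → bbox [-9.5,-15.1,-5.1] .. [17.3,11.7,21.7]
B = cylinder(h=7.4, r=3.2) → bbox [-3.2,-3.2,0] .. [3.2,3.2,7.4]
lo = A.lo+B.lo = [-9.5-3.2, -15.1-3.2, -5.1+0] = [-12.700,-18.300,-5.100]
hi = A.hi+B.hi = [17.3+3.2, 11.7+3.2, 21.7+7.4] = [20.500,14.900,29.100]
diag = √(33.2²+33.2²+34.2²) = √3374.12 = 58.087

min=[-12.700,-18.300,-5.100] max=[20.500,14.900,29.100] diag=58.087


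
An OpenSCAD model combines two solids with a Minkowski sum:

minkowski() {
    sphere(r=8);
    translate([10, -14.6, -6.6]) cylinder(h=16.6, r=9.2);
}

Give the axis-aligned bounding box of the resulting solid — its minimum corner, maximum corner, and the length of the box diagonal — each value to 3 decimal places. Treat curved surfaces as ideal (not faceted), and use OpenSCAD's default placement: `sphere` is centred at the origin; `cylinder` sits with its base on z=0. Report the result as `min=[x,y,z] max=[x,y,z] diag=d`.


A = translate([10, -14.6, -6.6]) cylinder(h=16.6, r=9.2) → bbox [0.8,-23.8,-6.6] .. [19.2,-5.4,10]
B = sphere(r=8) → bbox [-8,-8,-8] .. [8,8,8]
lo = A.lo+B.lo = [0.8-8, -23.8-8, -6.6-8] = [-7.200,-31.800,-14.600]
hi = A.hi+B.hi = [19.2+8, -5.4+8, 10+8] = [27.200,2.600,18.000]
diag = √(34.4²+34.4²+32.6²) = √3429.48 = 58.562

min=[-7.200,-31.800,-14.600] max=[27.200,2.600,18.000] diag=58.562


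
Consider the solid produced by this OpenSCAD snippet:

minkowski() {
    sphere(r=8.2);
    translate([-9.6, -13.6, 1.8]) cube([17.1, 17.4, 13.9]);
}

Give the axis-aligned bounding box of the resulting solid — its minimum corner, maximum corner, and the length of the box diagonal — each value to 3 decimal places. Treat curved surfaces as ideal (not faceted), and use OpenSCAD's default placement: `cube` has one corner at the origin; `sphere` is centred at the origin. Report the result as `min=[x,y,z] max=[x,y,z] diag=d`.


min=[-17.800,-21.800,-6.400] max=[15.700,12.000,23.900] diag=56.416

A = translate([-9.6, -13.6, 1.8]) cube([17.1, 17.4, 13.9]) → bbox [-9.6,-13.6,1.8] .. [7.5,3.8,15.7]
B = sphere(r=8.2) → bbox [-8.2,-8.2,-8.2] .. [8.2,8.2,8.2]
lo = A.lo+B.lo = [-9.6-8.2, -13.6-8.2, 1.8-8.2] = [-17.800,-21.800,-6.400]
hi = A.hi+B.hi = [7.5+8.2, 3.8+8.2, 15.7+8.2] = [15.700,12.000,23.900]
diag = √(33.5²+33.8²+30.3²) = √3182.78 = 56.416


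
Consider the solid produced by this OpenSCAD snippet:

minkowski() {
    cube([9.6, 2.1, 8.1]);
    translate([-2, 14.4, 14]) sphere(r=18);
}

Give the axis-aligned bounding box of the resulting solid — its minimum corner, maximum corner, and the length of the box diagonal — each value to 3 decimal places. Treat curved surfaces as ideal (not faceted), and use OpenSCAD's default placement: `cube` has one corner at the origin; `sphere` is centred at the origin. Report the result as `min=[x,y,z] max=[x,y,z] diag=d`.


A = translate([-2, 14.4, 14]) sphere(r=18) → bbox [-20,-3.6,-4] .. [16,32.4,32]
B = cube([9.6, 2.1, 8.1]) → bbox [0,0,0] .. [9.6,2.1,8.1]
lo = A.lo+B.lo = [-20+0, -3.6+0, -4+0] = [-20.000,-3.600,-4.000]
hi = A.hi+B.hi = [16+9.6, 32.4+2.1, 32+8.1] = [25.600,34.500,40.100]
diag = √(45.6²+38.1²+44.1²) = √5475.78 = 73.999

min=[-20.000,-3.600,-4.000] max=[25.600,34.500,40.100] diag=73.999


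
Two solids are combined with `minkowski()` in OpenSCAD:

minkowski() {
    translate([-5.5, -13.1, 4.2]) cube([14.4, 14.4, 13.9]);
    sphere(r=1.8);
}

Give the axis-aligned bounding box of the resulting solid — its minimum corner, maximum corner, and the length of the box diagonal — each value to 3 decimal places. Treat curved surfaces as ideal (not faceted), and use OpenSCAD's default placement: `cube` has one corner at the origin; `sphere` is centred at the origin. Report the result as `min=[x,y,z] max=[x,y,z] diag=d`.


min=[-7.300,-14.900,2.400] max=[10.700,3.100,19.900] diag=30.891

A = translate([-5.5, -13.1, 4.2]) cube([14.4, 14.4, 13.9]) → bbox [-5.5,-13.1,4.2] .. [8.9,1.3,18.1]
B = sphere(r=1.8) → bbox [-1.8,-1.8,-1.8] .. [1.8,1.8,1.8]
lo = A.lo+B.lo = [-5.5-1.8, -13.1-1.8, 4.2-1.8] = [-7.300,-14.900,2.400]
hi = A.hi+B.hi = [8.9+1.8, 1.3+1.8, 18.1+1.8] = [10.700,3.100,19.900]
diag = √(18²+18²+17.5²) = √954.25 = 30.891


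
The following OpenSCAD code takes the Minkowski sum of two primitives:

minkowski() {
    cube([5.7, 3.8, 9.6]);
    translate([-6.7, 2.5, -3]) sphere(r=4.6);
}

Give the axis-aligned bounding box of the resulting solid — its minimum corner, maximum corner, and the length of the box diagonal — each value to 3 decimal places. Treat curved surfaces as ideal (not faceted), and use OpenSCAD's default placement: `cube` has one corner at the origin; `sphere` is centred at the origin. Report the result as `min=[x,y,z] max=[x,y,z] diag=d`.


min=[-11.300,-2.100,-7.600] max=[3.600,10.900,11.200] diag=27.285

A = translate([-6.7, 2.5, -3]) sphere(r=4.6) → bbox [-11.3,-2.1,-7.6] .. [-2.1,7.1,1.6]
B = cube([5.7, 3.8, 9.6]) → bbox [0,0,0] .. [5.7,3.8,9.6]
lo = A.lo+B.lo = [-11.3+0, -2.1+0, -7.6+0] = [-11.300,-2.100,-7.600]
hi = A.hi+B.hi = [-2.1+5.7, 7.1+3.8, 1.6+9.6] = [3.600,10.900,11.200]
diag = √(14.9²+13²+18.8²) = √744.45 = 27.285


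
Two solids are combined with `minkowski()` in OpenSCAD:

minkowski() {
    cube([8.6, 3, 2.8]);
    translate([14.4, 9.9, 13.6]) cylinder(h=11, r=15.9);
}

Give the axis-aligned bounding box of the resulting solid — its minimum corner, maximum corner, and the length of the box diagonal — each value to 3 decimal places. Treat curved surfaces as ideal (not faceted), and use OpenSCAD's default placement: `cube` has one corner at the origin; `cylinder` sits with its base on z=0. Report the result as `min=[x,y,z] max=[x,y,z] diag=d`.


min=[-1.500,-6.000,13.600] max=[38.900,28.800,27.400] diag=55.078

A = translate([14.4, 9.9, 13.6]) cylinder(h=11, r=15.9) → bbox [-1.5,-6,13.6] .. [30.3,25.8,24.6]
B = cube([8.6, 3, 2.8]) → bbox [0,0,0] .. [8.6,3,2.8]
lo = A.lo+B.lo = [-1.5+0, -6+0, 13.6+0] = [-1.500,-6.000,13.600]
hi = A.hi+B.hi = [30.3+8.6, 25.8+3, 24.6+2.8] = [38.900,28.800,27.400]
diag = √(40.4²+34.8²+13.8²) = √3033.64 = 55.078


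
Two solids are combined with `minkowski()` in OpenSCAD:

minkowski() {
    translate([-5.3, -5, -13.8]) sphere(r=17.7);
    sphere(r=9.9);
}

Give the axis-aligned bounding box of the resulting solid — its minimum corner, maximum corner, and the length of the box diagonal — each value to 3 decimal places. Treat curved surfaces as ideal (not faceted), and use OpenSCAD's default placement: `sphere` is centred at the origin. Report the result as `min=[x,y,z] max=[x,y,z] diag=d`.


A = translate([-5.3, -5, -13.8]) sphere(r=17.7) → bbox [-23,-22.7,-31.5] .. [12.4,12.7,3.9]
B = sphere(r=9.9) → bbox [-9.9,-9.9,-9.9] .. [9.9,9.9,9.9]
lo = A.lo+B.lo = [-23-9.9, -22.7-9.9, -31.5-9.9] = [-32.900,-32.600,-41.400]
hi = A.hi+B.hi = [12.4+9.9, 12.7+9.9, 3.9+9.9] = [22.300,22.600,13.800]
diag = √(55.2²+55.2²+55.2²) = √9141.12 = 95.609

min=[-32.900,-32.600,-41.400] max=[22.300,22.600,13.800] diag=95.609


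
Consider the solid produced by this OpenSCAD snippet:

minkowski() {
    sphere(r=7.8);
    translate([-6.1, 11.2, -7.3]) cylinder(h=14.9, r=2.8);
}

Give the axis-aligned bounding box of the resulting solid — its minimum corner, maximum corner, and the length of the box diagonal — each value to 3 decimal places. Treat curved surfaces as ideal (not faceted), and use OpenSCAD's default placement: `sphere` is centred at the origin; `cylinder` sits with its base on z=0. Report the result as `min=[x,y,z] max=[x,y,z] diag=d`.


min=[-16.700,0.600,-15.100] max=[4.500,21.800,15.400] diag=42.768

A = translate([-6.1, 11.2, -7.3]) cylinder(h=14.9, r=2.8) → bbox [-8.9,8.4,-7.3] .. [-3.3,14,7.6]
B = sphere(r=7.8) → bbox [-7.8,-7.8,-7.8] .. [7.8,7.8,7.8]
lo = A.lo+B.lo = [-8.9-7.8, 8.4-7.8, -7.3-7.8] = [-16.700,0.600,-15.100]
hi = A.hi+B.hi = [-3.3+7.8, 14+7.8, 7.6+7.8] = [4.500,21.800,15.400]
diag = √(21.2²+21.2²+30.5²) = √1829.13 = 42.768


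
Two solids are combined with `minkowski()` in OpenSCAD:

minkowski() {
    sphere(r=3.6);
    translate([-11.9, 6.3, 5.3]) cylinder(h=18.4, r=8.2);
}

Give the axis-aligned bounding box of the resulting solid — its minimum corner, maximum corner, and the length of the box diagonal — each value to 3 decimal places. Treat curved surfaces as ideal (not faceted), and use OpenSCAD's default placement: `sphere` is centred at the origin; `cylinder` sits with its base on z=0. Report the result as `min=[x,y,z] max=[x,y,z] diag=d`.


A = translate([-11.9, 6.3, 5.3]) cylinder(h=18.4, r=8.2) → bbox [-20.1,-1.9,5.3] .. [-3.7,14.5,23.7]
B = sphere(r=3.6) → bbox [-3.6,-3.6,-3.6] .. [3.6,3.6,3.6]
lo = A.lo+B.lo = [-20.1-3.6, -1.9-3.6, 5.3-3.6] = [-23.700,-5.500,1.700]
hi = A.hi+B.hi = [-3.7+3.6, 14.5+3.6, 23.7+3.6] = [-0.100,18.100,27.300]
diag = √(23.6²+23.6²+25.6²) = √1769.28 = 42.063

min=[-23.700,-5.500,1.700] max=[-0.100,18.100,27.300] diag=42.063


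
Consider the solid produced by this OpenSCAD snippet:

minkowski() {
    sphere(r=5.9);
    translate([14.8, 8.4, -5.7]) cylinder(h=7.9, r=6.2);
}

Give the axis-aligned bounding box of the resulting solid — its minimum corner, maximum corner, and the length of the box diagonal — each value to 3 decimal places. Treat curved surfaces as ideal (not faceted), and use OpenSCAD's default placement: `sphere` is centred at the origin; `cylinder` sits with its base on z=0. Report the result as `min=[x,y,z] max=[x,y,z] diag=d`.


A = translate([14.8, 8.4, -5.7]) cylinder(h=7.9, r=6.2) → bbox [8.6,2.2,-5.7] .. [21,14.6,2.2]
B = sphere(r=5.9) → bbox [-5.9,-5.9,-5.9] .. [5.9,5.9,5.9]
lo = A.lo+B.lo = [8.6-5.9, 2.2-5.9, -5.7-5.9] = [2.700,-3.700,-11.600]
hi = A.hi+B.hi = [21+5.9, 14.6+5.9, 2.2+5.9] = [26.900,20.500,8.100]
diag = √(24.2²+24.2²+19.7²) = √1559.37 = 39.489

min=[2.700,-3.700,-11.600] max=[26.900,20.500,8.100] diag=39.489


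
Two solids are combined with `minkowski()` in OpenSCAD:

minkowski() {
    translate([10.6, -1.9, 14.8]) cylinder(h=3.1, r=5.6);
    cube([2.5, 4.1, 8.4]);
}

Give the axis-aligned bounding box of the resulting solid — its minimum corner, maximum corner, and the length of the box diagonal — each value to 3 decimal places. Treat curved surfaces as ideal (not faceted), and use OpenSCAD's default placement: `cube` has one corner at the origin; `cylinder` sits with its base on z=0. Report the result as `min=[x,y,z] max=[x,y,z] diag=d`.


min=[5.000,-7.500,14.800] max=[18.700,7.800,26.300] diag=23.538

A = translate([10.6, -1.9, 14.8]) cylinder(h=3.1, r=5.6) → bbox [5,-7.5,14.8] .. [16.2,3.7,17.9]
B = cube([2.5, 4.1, 8.4]) → bbox [0,0,0] .. [2.5,4.1,8.4]
lo = A.lo+B.lo = [5+0, -7.5+0, 14.8+0] = [5.000,-7.500,14.800]
hi = A.hi+B.hi = [16.2+2.5, 3.7+4.1, 17.9+8.4] = [18.700,7.800,26.300]
diag = √(13.7²+15.3²+11.5²) = √554.03 = 23.538


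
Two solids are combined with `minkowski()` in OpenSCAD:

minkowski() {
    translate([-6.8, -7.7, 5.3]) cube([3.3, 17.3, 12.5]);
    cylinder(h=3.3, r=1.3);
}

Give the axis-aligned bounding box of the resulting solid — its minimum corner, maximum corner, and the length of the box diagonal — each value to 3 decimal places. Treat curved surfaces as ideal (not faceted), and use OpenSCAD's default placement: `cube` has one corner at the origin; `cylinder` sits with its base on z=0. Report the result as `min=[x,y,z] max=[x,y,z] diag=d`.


A = translate([-6.8, -7.7, 5.3]) cube([3.3, 17.3, 12.5]) → bbox [-6.8,-7.7,5.3] .. [-3.5,9.6,17.8]
B = cylinder(h=3.3, r=1.3) → bbox [-1.3,-1.3,0] .. [1.3,1.3,3.3]
lo = A.lo+B.lo = [-6.8-1.3, -7.7-1.3, 5.3+0] = [-8.100,-9.000,5.300]
hi = A.hi+B.hi = [-3.5+1.3, 9.6+1.3, 17.8+3.3] = [-2.200,10.900,21.100]
diag = √(5.9²+19.9²+15.8²) = √680.46 = 26.086

min=[-8.100,-9.000,5.300] max=[-2.200,10.900,21.100] diag=26.086


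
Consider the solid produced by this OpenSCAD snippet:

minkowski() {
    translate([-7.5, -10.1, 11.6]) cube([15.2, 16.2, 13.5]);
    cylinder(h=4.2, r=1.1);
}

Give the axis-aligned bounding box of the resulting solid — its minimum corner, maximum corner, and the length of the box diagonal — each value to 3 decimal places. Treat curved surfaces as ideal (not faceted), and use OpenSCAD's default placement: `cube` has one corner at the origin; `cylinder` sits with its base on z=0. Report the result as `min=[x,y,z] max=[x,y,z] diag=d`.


A = translate([-7.5, -10.1, 11.6]) cube([15.2, 16.2, 13.5]) → bbox [-7.5,-10.1,11.6] .. [7.7,6.1,25.1]
B = cylinder(h=4.2, r=1.1) → bbox [-1.1,-1.1,0] .. [1.1,1.1,4.2]
lo = A.lo+B.lo = [-7.5-1.1, -10.1-1.1, 11.6+0] = [-8.600,-11.200,11.600]
hi = A.hi+B.hi = [7.7+1.1, 6.1+1.1, 25.1+4.2] = [8.800,7.200,29.300]
diag = √(17.4²+18.4²+17.7²) = √954.61 = 30.897

min=[-8.600,-11.200,11.600] max=[8.800,7.200,29.300] diag=30.897


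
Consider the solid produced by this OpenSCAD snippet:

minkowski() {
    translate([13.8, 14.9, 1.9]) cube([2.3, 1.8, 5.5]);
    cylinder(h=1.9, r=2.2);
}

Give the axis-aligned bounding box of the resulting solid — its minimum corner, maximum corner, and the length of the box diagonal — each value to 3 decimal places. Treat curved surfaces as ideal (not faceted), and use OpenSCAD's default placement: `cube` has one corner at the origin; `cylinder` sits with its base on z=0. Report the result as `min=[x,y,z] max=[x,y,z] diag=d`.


min=[11.600,12.700,1.900] max=[18.300,18.900,9.300] diag=11.751

A = translate([13.8, 14.9, 1.9]) cube([2.3, 1.8, 5.5]) → bbox [13.8,14.9,1.9] .. [16.1,16.7,7.4]
B = cylinder(h=1.9, r=2.2) → bbox [-2.2,-2.2,0] .. [2.2,2.2,1.9]
lo = A.lo+B.lo = [13.8-2.2, 14.9-2.2, 1.9+0] = [11.600,12.700,1.900]
hi = A.hi+B.hi = [16.1+2.2, 16.7+2.2, 7.4+1.9] = [18.300,18.900,9.300]
diag = √(6.7²+6.2²+7.4²) = √138.09 = 11.751


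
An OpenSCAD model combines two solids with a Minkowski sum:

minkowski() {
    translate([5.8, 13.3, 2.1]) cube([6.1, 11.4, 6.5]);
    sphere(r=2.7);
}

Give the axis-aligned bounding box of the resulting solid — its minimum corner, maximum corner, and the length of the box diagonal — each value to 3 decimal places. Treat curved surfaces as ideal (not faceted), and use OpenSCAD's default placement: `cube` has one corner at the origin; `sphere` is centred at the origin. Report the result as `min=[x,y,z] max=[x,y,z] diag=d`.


min=[3.100,10.600,-0.600] max=[14.600,27.400,11.300] diag=23.582

A = translate([5.8, 13.3, 2.1]) cube([6.1, 11.4, 6.5]) → bbox [5.8,13.3,2.1] .. [11.9,24.7,8.6]
B = sphere(r=2.7) → bbox [-2.7,-2.7,-2.7] .. [2.7,2.7,2.7]
lo = A.lo+B.lo = [5.8-2.7, 13.3-2.7, 2.1-2.7] = [3.100,10.600,-0.600]
hi = A.hi+B.hi = [11.9+2.7, 24.7+2.7, 8.6+2.7] = [14.600,27.400,11.300]
diag = √(11.5²+16.8²+11.9²) = √556.1 = 23.582


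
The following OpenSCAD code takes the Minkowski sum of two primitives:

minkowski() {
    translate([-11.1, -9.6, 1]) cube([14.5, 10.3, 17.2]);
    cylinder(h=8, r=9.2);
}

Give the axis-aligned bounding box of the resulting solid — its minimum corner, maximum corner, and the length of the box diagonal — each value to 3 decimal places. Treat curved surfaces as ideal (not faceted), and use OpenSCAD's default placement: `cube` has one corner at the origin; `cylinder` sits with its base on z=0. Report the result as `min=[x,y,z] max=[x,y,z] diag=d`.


min=[-20.300,-18.800,1.000] max=[12.600,9.900,26.200] diag=50.410

A = translate([-11.1, -9.6, 1]) cube([14.5, 10.3, 17.2]) → bbox [-11.1,-9.6,1] .. [3.4,0.7,18.2]
B = cylinder(h=8, r=9.2) → bbox [-9.2,-9.2,0] .. [9.2,9.2,8]
lo = A.lo+B.lo = [-11.1-9.2, -9.6-9.2, 1+0] = [-20.300,-18.800,1.000]
hi = A.hi+B.hi = [3.4+9.2, 0.7+9.2, 18.2+8] = [12.600,9.900,26.200]
diag = √(32.9²+28.7²+25.2²) = √2541.14 = 50.410


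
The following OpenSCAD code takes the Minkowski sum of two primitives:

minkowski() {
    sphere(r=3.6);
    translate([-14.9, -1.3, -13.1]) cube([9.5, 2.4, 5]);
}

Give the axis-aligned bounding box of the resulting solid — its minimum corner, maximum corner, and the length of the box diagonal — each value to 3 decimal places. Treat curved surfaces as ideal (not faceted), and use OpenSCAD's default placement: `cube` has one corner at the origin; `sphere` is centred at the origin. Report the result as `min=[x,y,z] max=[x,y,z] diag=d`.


A = translate([-14.9, -1.3, -13.1]) cube([9.5, 2.4, 5]) → bbox [-14.9,-1.3,-13.1] .. [-5.4,1.1,-8.1]
B = sphere(r=3.6) → bbox [-3.6,-3.6,-3.6] .. [3.6,3.6,3.6]
lo = A.lo+B.lo = [-14.9-3.6, -1.3-3.6, -13.1-3.6] = [-18.500,-4.900,-16.700]
hi = A.hi+B.hi = [-5.4+3.6, 1.1+3.6, -8.1+3.6] = [-1.800,4.700,-4.500]
diag = √(16.7²+9.6²+12.2²) = √519.89 = 22.801

min=[-18.500,-4.900,-16.700] max=[-1.800,4.700,-4.500] diag=22.801


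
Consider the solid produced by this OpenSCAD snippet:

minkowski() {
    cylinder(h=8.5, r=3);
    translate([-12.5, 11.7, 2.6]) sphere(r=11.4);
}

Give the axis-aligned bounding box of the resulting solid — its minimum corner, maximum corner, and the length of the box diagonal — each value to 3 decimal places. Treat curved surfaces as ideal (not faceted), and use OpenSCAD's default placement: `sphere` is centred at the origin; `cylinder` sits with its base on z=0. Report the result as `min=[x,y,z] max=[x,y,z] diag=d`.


min=[-26.900,-2.700,-8.800] max=[1.900,26.100,22.500] diag=51.367

A = translate([-12.5, 11.7, 2.6]) sphere(r=11.4) → bbox [-23.9,0.3,-8.8] .. [-1.1,23.1,14]
B = cylinder(h=8.5, r=3) → bbox [-3,-3,0] .. [3,3,8.5]
lo = A.lo+B.lo = [-23.9-3, 0.3-3, -8.8+0] = [-26.900,-2.700,-8.800]
hi = A.hi+B.hi = [-1.1+3, 23.1+3, 14+8.5] = [1.900,26.100,22.500]
diag = √(28.8²+28.8²+31.3²) = √2638.57 = 51.367


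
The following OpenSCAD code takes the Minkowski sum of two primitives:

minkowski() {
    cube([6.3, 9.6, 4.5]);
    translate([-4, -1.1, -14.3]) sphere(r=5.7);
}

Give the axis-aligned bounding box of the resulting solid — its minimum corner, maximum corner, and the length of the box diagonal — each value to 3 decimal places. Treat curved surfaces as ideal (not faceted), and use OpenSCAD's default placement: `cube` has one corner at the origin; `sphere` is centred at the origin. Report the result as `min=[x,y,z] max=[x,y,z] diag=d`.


min=[-9.700,-6.800,-20.000] max=[8.000,14.200,-4.100] diag=31.735

A = translate([-4, -1.1, -14.3]) sphere(r=5.7) → bbox [-9.7,-6.8,-20] .. [1.7,4.6,-8.6]
B = cube([6.3, 9.6, 4.5]) → bbox [0,0,0] .. [6.3,9.6,4.5]
lo = A.lo+B.lo = [-9.7+0, -6.8+0, -20+0] = [-9.700,-6.800,-20.000]
hi = A.hi+B.hi = [1.7+6.3, 4.6+9.6, -8.6+4.5] = [8.000,14.200,-4.100]
diag = √(17.7²+21²+15.9²) = √1007.1 = 31.735


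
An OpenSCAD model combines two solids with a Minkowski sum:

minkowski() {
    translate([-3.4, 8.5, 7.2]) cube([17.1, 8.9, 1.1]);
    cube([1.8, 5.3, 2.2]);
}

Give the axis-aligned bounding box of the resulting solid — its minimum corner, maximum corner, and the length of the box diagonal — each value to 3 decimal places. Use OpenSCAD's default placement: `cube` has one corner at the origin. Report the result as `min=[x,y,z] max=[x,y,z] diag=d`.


min=[-3.400,8.500,7.200] max=[15.500,22.700,10.500] diag=23.869

A = translate([-3.4, 8.5, 7.2]) cube([17.1, 8.9, 1.1]) → bbox [-3.4,8.5,7.2] .. [13.7,17.4,8.3]
B = cube([1.8, 5.3, 2.2]) → bbox [0,0,0] .. [1.8,5.3,2.2]
lo = A.lo+B.lo = [-3.4+0, 8.5+0, 7.2+0] = [-3.400,8.500,7.200]
hi = A.hi+B.hi = [13.7+1.8, 17.4+5.3, 8.3+2.2] = [15.500,22.700,10.500]
diag = √(18.9²+14.2²+3.3²) = √569.74 = 23.869


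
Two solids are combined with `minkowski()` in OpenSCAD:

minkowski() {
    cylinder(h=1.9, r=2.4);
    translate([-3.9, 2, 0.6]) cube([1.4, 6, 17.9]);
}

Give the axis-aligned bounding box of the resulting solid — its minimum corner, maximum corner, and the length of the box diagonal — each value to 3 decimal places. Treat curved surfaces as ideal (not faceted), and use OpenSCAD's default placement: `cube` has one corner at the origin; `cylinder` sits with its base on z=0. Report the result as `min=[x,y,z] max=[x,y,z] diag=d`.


min=[-6.300,-0.400,0.600] max=[-0.100,10.400,20.400] diag=23.391

A = translate([-3.9, 2, 0.6]) cube([1.4, 6, 17.9]) → bbox [-3.9,2,0.6] .. [-2.5,8,18.5]
B = cylinder(h=1.9, r=2.4) → bbox [-2.4,-2.4,0] .. [2.4,2.4,1.9]
lo = A.lo+B.lo = [-3.9-2.4, 2-2.4, 0.6+0] = [-6.300,-0.400,0.600]
hi = A.hi+B.hi = [-2.5+2.4, 8+2.4, 18.5+1.9] = [-0.100,10.400,20.400]
diag = √(6.2²+10.8²+19.8²) = √547.12 = 23.391


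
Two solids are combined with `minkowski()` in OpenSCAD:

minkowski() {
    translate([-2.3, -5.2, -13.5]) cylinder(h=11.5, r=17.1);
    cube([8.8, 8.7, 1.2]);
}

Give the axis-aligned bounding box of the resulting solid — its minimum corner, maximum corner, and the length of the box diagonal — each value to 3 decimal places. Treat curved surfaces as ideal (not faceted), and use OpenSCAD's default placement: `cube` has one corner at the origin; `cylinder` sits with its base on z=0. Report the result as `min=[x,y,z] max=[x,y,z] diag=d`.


A = translate([-2.3, -5.2, -13.5]) cylinder(h=11.5, r=17.1) → bbox [-19.4,-22.3,-13.5] .. [14.8,11.9,-2]
B = cube([8.8, 8.7, 1.2]) → bbox [0,0,0] .. [8.8,8.7,1.2]
lo = A.lo+B.lo = [-19.4+0, -22.3+0, -13.5+0] = [-19.400,-22.300,-13.500]
hi = A.hi+B.hi = [14.8+8.8, 11.9+8.7, -2+1.2] = [23.600,20.600,-0.800]
diag = √(43²+42.9²+12.7²) = √3850.7 = 62.054

min=[-19.400,-22.300,-13.500] max=[23.600,20.600,-0.800] diag=62.054


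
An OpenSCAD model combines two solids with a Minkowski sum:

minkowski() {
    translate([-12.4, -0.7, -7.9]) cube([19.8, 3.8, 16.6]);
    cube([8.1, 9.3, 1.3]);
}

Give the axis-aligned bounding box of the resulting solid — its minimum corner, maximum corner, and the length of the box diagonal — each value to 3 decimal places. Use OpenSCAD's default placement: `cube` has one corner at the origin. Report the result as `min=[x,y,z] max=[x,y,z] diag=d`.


A = translate([-12.4, -0.7, -7.9]) cube([19.8, 3.8, 16.6]) → bbox [-12.4,-0.7,-7.9] .. [7.4,3.1,8.7]
B = cube([8.1, 9.3, 1.3]) → bbox [0,0,0] .. [8.1,9.3,1.3]
lo = A.lo+B.lo = [-12.4+0, -0.7+0, -7.9+0] = [-12.400,-0.700,-7.900]
hi = A.hi+B.hi = [7.4+8.1, 3.1+9.3, 8.7+1.3] = [15.500,12.400,10.000]
diag = √(27.9²+13.1²+17.9²) = √1270.43 = 35.643

min=[-12.400,-0.700,-7.900] max=[15.500,12.400,10.000] diag=35.643


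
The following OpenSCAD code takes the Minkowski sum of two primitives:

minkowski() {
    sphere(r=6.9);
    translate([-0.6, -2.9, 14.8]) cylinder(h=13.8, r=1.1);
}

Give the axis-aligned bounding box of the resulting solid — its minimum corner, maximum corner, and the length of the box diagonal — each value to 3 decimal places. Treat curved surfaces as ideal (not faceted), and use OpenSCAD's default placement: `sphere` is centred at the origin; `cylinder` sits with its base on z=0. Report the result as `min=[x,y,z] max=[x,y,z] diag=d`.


min=[-8.600,-10.900,7.900] max=[7.400,5.100,35.500] diag=35.690

A = translate([-0.6, -2.9, 14.8]) cylinder(h=13.8, r=1.1) → bbox [-1.7,-4,14.8] .. [0.5,-1.8,28.6]
B = sphere(r=6.9) → bbox [-6.9,-6.9,-6.9] .. [6.9,6.9,6.9]
lo = A.lo+B.lo = [-1.7-6.9, -4-6.9, 14.8-6.9] = [-8.600,-10.900,7.900]
hi = A.hi+B.hi = [0.5+6.9, -1.8+6.9, 28.6+6.9] = [7.400,5.100,35.500]
diag = √(16²+16²+27.6²) = √1273.76 = 35.690


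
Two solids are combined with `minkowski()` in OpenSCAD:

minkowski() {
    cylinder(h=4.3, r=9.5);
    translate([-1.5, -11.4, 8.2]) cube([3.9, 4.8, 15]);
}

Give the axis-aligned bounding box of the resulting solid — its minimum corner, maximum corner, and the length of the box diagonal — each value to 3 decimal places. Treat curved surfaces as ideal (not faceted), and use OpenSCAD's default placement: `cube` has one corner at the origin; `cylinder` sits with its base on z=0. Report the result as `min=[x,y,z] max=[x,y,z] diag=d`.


A = translate([-1.5, -11.4, 8.2]) cube([3.9, 4.8, 15]) → bbox [-1.5,-11.4,8.2] .. [2.4,-6.6,23.2]
B = cylinder(h=4.3, r=9.5) → bbox [-9.5,-9.5,0] .. [9.5,9.5,4.3]
lo = A.lo+B.lo = [-1.5-9.5, -11.4-9.5, 8.2+0] = [-11.000,-20.900,8.200]
hi = A.hi+B.hi = [2.4+9.5, -6.6+9.5, 23.2+4.3] = [11.900,2.900,27.500]
diag = √(22.9²+23.8²+19.3²) = √1463.34 = 38.254

min=[-11.000,-20.900,8.200] max=[11.900,2.900,27.500] diag=38.254


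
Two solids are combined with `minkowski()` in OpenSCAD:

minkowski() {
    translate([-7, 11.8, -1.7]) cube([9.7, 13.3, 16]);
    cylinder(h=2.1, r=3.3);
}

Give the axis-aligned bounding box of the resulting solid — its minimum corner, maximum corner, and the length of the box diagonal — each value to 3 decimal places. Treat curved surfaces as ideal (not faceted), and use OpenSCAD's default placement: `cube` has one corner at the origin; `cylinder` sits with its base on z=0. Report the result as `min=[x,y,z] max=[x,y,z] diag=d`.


A = translate([-7, 11.8, -1.7]) cube([9.7, 13.3, 16]) → bbox [-7,11.8,-1.7] .. [2.7,25.1,14.3]
B = cylinder(h=2.1, r=3.3) → bbox [-3.3,-3.3,0] .. [3.3,3.3,2.1]
lo = A.lo+B.lo = [-7-3.3, 11.8-3.3, -1.7+0] = [-10.300,8.500,-1.700]
hi = A.hi+B.hi = [2.7+3.3, 25.1+3.3, 14.3+2.1] = [6.000,28.400,16.400]
diag = √(16.3²+19.9²+18.1²) = √989.31 = 31.453

min=[-10.300,8.500,-1.700] max=[6.000,28.400,16.400] diag=31.453


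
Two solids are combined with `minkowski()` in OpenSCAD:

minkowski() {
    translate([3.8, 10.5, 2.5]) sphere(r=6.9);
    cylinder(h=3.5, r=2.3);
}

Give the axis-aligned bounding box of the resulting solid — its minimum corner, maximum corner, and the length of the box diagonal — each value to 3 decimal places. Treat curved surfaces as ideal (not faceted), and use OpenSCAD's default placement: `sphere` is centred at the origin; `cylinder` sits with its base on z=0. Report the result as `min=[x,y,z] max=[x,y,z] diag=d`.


min=[-5.400,1.300,-4.400] max=[13.000,19.700,12.900] diag=31.248

A = translate([3.8, 10.5, 2.5]) sphere(r=6.9) → bbox [-3.1,3.6,-4.4] .. [10.7,17.4,9.4]
B = cylinder(h=3.5, r=2.3) → bbox [-2.3,-2.3,0] .. [2.3,2.3,3.5]
lo = A.lo+B.lo = [-3.1-2.3, 3.6-2.3, -4.4+0] = [-5.400,1.300,-4.400]
hi = A.hi+B.hi = [10.7+2.3, 17.4+2.3, 9.4+3.5] = [13.000,19.700,12.900]
diag = √(18.4²+18.4²+17.3²) = √976.41 = 31.248


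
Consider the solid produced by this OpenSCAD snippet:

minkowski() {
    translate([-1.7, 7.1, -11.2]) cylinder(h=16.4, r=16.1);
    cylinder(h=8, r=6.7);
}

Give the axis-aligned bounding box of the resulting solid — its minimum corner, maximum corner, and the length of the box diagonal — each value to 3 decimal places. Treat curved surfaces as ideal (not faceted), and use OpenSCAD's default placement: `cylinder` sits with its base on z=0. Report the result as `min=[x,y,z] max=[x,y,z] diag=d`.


A = translate([-1.7, 7.1, -11.2]) cylinder(h=16.4, r=16.1) → bbox [-17.8,-9,-11.2] .. [14.4,23.2,5.2]
B = cylinder(h=8, r=6.7) → bbox [-6.7,-6.7,0] .. [6.7,6.7,8]
lo = A.lo+B.lo = [-17.8-6.7, -9-6.7, -11.2+0] = [-24.500,-15.700,-11.200]
hi = A.hi+B.hi = [14.4+6.7, 23.2+6.7, 5.2+8] = [21.100,29.900,13.200]
diag = √(45.6²+45.6²+24.4²) = √4754.08 = 68.950

min=[-24.500,-15.700,-11.200] max=[21.100,29.900,13.200] diag=68.950
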